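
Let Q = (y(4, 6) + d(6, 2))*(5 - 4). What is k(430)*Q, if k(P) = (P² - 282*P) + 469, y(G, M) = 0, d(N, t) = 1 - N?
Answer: -320545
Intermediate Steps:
k(P) = 469 + P² - 282*P
Q = -5 (Q = (0 + (1 - 1*6))*(5 - 4) = (0 + (1 - 6))*1 = (0 - 5)*1 = -5*1 = -5)
k(430)*Q = (469 + 430² - 282*430)*(-5) = (469 + 184900 - 121260)*(-5) = 64109*(-5) = -320545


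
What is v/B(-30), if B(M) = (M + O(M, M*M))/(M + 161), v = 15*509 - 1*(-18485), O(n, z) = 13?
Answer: -3421720/17 ≈ -2.0128e+5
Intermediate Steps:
v = 26120 (v = 7635 + 18485 = 26120)
B(M) = (13 + M)/(161 + M) (B(M) = (M + 13)/(M + 161) = (13 + M)/(161 + M))
v/B(-30) = 26120/(((13 - 30)/(161 - 30))) = 26120/((-17/131)) = 26120/(((1/131)*(-17))) = 26120/(-17/131) = 26120*(-131/17) = -3421720/17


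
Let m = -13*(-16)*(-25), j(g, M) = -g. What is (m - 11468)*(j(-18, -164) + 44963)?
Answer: -749743308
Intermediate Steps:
m = -5200 (m = 208*(-25) = -5200)
(m - 11468)*(j(-18, -164) + 44963) = (-5200 - 11468)*(-1*(-18) + 44963) = -16668*(18 + 44963) = -16668*44981 = -749743308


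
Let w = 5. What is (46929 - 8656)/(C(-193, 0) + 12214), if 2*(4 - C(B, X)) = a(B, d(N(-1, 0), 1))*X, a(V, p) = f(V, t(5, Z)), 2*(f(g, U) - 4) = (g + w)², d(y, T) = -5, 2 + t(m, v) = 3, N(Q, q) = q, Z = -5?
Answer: 38273/12218 ≈ 3.1325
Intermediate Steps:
t(m, v) = 1 (t(m, v) = -2 + 3 = 1)
f(g, U) = 4 + (5 + g)²/2 (f(g, U) = 4 + (g + 5)²/2 = 4 + (5 + g)²/2)
a(V, p) = 4 + (5 + V)²/2
C(B, X) = 4 - X*(4 + (5 + B)²/2)/2 (C(B, X) = 4 - (4 + (5 + B)²/2)*X/2 = 4 - X*(4 + (5 + B)²/2)/2)
(46929 - 8656)/(C(-193, 0) + 12214) = (46929 - 8656)/((4 - ¼*0*(8 + (5 - 193)²)) + 12214) = 38273/((4 - ¼*0*(8 + (-188)²)) + 12214) = 38273/((4 - ¼*0*(8 + 35344)) + 12214) = 38273/((4 - ¼*0*35352) + 12214) = 38273/((4 + 0) + 12214) = 38273/(4 + 12214) = 38273/12218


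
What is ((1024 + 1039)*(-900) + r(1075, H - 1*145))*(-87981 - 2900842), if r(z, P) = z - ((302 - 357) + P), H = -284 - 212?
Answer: 5544054458567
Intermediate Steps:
H = -496
r(z, P) = 55 + z - P (r(z, P) = z - (-55 + P) = z + (55 - P) = 55 + z - P)
((1024 + 1039)*(-900) + r(1075, H - 1*145))*(-87981 - 2900842) = ((1024 + 1039)*(-900) + (55 + 1075 - (-496 - 1*145)))*(-87981 - 2900842) = (2063*(-900) + (55 + 1075 - (-496 - 145)))*(-2988823) = (-1856700 + (55 + 1075 - 1*(-641)))*(-2988823) = (-1856700 + (55 + 1075 + 641))*(-2988823) = (-1856700 + 1771)*(-2988823) = -1854929*(-2988823) = 5544054458567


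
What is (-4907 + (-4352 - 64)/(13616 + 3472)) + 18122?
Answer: 1176112/89 ≈ 13215.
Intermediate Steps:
(-4907 + (-4352 - 64)/(13616 + 3472)) + 18122 = (-4907 - 4416/17088) + 18122 = (-4907 - 4416*1/17088) + 18122 = (-4907 - 23/89) + 18122 = -436746/89 + 18122 = 1176112/89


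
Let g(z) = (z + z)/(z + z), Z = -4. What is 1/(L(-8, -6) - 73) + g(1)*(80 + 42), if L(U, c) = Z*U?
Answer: 5001/41 ≈ 121.98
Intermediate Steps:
L(U, c) = -4*U
g(z) = 1 (g(z) = (2*z)/((2*z)) = (2*z)*(1/(2*z)) = 1)
1/(L(-8, -6) - 73) + g(1)*(80 + 42) = 1/(-4*(-8) - 73) + 1*(80 + 42) = 1/(32 - 73) + 1*122 = 1/(-41) + 122 = -1/41 + 122 = 5001/41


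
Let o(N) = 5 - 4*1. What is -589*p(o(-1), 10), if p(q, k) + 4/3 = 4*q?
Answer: -4712/3 ≈ -1570.7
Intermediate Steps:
o(N) = 1 (o(N) = 5 - 4 = 1)
p(q, k) = -4/3 + 4*q
-589*p(o(-1), 10) = -589*(-4/3 + 4*1) = -589*(-4/3 + 4) = -589*8/3 = -4712/3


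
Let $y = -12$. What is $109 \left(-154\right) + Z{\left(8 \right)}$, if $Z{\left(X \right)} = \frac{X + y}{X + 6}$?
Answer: $- \frac{117504}{7} \approx -16786.0$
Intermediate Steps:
$Z{\left(X \right)} = \frac{-12 + X}{6 + X}$ ($Z{\left(X \right)} = \frac{X - 12}{X + 6} = \frac{-12 + X}{6 + X}$)
$109 \left(-154\right) + Z{\left(8 \right)} = 109 \left(-154\right) + \frac{-12 + 8}{6 + 8} = -16786 + \frac{1}{14} \left(-4\right) = -16786 - \frac{2}{7} = - \frac{117504}{7}$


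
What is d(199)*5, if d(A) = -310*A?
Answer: -308450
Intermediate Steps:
d(199)*5 = -310*199*5 = -61690*5 = -308450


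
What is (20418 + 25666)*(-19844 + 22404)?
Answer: 117975040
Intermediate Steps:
(20418 + 25666)*(-19844 + 22404) = 46084*2560 = 117975040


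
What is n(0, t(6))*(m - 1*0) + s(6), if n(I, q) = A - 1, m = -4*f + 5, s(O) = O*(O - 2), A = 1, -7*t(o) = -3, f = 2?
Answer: 24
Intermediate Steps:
t(o) = 3/7 (t(o) = -⅐*(-3) = 3/7)
s(O) = O*(-2 + O)
m = -3 (m = -4*2 + 5 = -8 + 5 = -3)
n(I, q) = 0 (n(I, q) = 1 - 1 = 0)
n(0, t(6))*(m - 1*0) + s(6) = 0*(-3 - 1*0) + 6*(-2 + 6) = 0*(-3 + 0) + 6*4 = 0*(-3) + 24 = 0 + 24 = 24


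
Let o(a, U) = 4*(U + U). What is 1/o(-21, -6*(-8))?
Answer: 1/384 ≈ 0.0026042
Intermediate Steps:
o(a, U) = 8*U (o(a, U) = 4*(2*U) = 8*U)
1/o(-21, -6*(-8)) = 1/(8*(-6*(-8))) = 1/(8*48) = 1/384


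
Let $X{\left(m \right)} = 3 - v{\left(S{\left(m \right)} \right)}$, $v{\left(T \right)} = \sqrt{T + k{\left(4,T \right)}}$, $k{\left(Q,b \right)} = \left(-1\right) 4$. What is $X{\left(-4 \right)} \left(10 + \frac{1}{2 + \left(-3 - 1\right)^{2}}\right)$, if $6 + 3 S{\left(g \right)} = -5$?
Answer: $\frac{181}{6} - \frac{181 i \sqrt{69}}{54} \approx 30.167 - 27.843 i$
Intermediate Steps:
$S{\left(g \right)} = - \frac{11}{3}$ ($S{\left(g \right)} = -2 + \frac{1}{3} \left(-5\right) = -2 - \frac{5}{3} = - \frac{11}{3}$)
$k{\left(Q,b \right)} = -4$
$v{\left(T \right)} = \sqrt{-4 + T}$ ($v{\left(T \right)} = \sqrt{T - 4} = \sqrt{-4 + T}$)
$X{\left(m \right)} = 3 - \frac{i \sqrt{69}}{3}$ ($X{\left(m \right)} = 3 - \sqrt{-4 - \frac{11}{3}} = 3 - \sqrt{- \frac{23}{3}} = 3 - \frac{i \sqrt{69}}{3}$)
$X{\left(-4 \right)} \left(10 + \frac{1}{2 + \left(-3 - 1\right)^{2}}\right) = \left(3 - \frac{i \sqrt{69}}{3}\right) \left(10 + \frac{1}{2 + \left(-3 - 1\right)^{2}}\right) = \left(3 - \frac{i \sqrt{69}}{3}\right) \left(10 + \frac{1}{2 + \left(-4\right)^{2}}\right) = \left(3 - \frac{i \sqrt{69}}{3}\right) \left(10 + \frac{1}{2 + 16}\right) = \left(3 - \frac{i \sqrt{69}}{3}\right) \left(10 + \frac{1}{18}\right) = \left(3 - \frac{i \sqrt{69}}{3}\right) \frac{181}{18} = \frac{181}{6} - \frac{181 i \sqrt{69}}{54}$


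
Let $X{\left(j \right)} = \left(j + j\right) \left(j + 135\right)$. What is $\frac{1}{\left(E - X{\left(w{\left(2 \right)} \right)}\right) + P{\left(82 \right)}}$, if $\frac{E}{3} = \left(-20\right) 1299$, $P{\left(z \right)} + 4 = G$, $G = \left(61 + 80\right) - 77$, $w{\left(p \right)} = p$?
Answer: $- \frac{1}{78428} \approx -1.2751 \cdot 10^{-5}$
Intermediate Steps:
$G = 64$ ($G = 141 - 77 = 64$)
$P{\left(z \right)} = 60$ ($P{\left(z \right)} = -4 + 64 = 60$)
$X{\left(j \right)} = 2 j \left(135 + j\right)$
$E = -77940$ ($E = 3 \left(\left(-20\right) 1299\right) = 3 \left(-25980\right) = -77940$)
$\frac{1}{\left(E - X{\left(w{\left(2 \right)} \right)}\right) + P{\left(82 \right)}} = \frac{1}{\left(-77940 - 2 \cdot 2 \left(135 + 2\right)\right) + 60} = \frac{1}{\left(-77940 - 2 \cdot 2 \cdot 137\right) + 60} = \frac{1}{\left(-77940 - 548\right) + 60} = \frac{1}{-78488 + 60} = \frac{1}{-78428} = - \frac{1}{78428}$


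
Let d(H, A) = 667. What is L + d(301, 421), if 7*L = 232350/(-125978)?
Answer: 293979466/440923 ≈ 666.74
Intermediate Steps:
L = -116175/440923 (L = (232350/(-125978))/7 = (232350*(-1/125978))/7 = (⅐)*(-116175/62989) = -116175/440923 ≈ -0.26348)
L + d(301, 421) = -116175/440923 + 667 = 293979466/440923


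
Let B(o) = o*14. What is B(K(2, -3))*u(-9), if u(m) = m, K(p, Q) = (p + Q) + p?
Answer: -126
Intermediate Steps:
K(p, Q) = Q + 2*p (K(p, Q) = (Q + p) + p = Q + 2*p)
B(o) = 14*o
B(K(2, -3))*u(-9) = (14*(-3 + 2*2))*(-9) = (14*(-3 + 4))*(-9) = (14*1)*(-9) = 14*(-9) = -126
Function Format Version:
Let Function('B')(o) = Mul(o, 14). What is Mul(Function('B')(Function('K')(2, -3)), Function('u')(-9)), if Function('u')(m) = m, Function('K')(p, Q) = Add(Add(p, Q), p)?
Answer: -126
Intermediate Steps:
Function('K')(p, Q) = Add(Q, Mul(2, p)) (Function('K')(p, Q) = Add(Add(Q, p), p) = Add(Q, Mul(2, p)))
Function('B')(o) = Mul(14, o)
Mul(Function('B')(Function('K')(2, -3)), Function('u')(-9)) = Mul(Mul(14, Add(-3, Mul(2, 2))), -9) = Mul(Mul(14, Add(-3, 4)), -9) = Mul(Mul(14, 1), -9) = Mul(14, -9) = -126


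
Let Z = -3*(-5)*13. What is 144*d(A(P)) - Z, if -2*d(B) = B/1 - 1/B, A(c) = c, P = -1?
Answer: -195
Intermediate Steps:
d(B) = 1/(2*B) - B/2 (d(B) = -(B/1 - 1/B)/2 = -(B*1 - 1/B)/2 = -(B - 1/B)/2 = 1/(2*B) - B/2)
Z = 195 (Z = 15*13 = 195)
144*d(A(P)) - Z = 144*((½)*(1 - 1*(-1)²)/(-1)) - 1*195 = 144*((½)*(-1)*(1 - 1*1)) - 195 = 144*((½)*(-1)*(1 - 1)) - 195 = 144*((½)*(-1)*0) - 195 = 144*0 - 195 = 0 - 195 = -195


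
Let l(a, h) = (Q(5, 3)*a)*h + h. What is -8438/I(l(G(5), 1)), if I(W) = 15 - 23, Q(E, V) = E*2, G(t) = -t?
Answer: 4219/4 ≈ 1054.8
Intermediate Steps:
Q(E, V) = 2*E
l(a, h) = h + 10*a*h (l(a, h) = ((2*5)*a)*h + h = (10*a)*h + h = 10*a*h + h = h + 10*a*h)
I(W) = -8
-8438/I(l(G(5), 1)) = -8438/(-8) = -8438*(-⅛) = 4219/4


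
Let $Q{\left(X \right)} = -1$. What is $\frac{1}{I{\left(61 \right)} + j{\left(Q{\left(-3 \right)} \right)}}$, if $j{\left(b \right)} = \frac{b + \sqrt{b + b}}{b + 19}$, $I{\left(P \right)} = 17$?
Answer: $\frac{1830}{31009} - \frac{6 i \sqrt{2}}{31009} \approx 0.059015 - 0.00027364 i$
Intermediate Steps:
$j{\left(b \right)} = \frac{b + \sqrt{2} \sqrt{b}}{19 + b}$ ($j{\left(b \right)} = \frac{b + \sqrt{2 b}}{19 + b} = \frac{b + \sqrt{2} \sqrt{b}}{19 + b}$)
$\frac{1}{I{\left(61 \right)} + j{\left(Q{\left(-3 \right)} \right)}} = \frac{1}{17 + \frac{-1 + \sqrt{2} \sqrt{-1}}{19 - 1}} = \frac{1}{17 + \frac{-1 + \sqrt{2} i}{18}} = \frac{1}{17 + \frac{-1 + i \sqrt{2}}{18}} = \frac{1}{17 - \left(\frac{1}{18} - \frac{i \sqrt{2}}{18}\right)} = \frac{1}{\frac{305}{18} + \frac{i \sqrt{2}}{18}}$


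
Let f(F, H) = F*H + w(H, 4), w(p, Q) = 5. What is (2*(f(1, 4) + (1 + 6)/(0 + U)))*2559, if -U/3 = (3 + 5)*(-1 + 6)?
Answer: 915269/20 ≈ 45763.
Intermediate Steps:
U = -120 (U = -3*(3 + 5)*(-1 + 6) = -24*5 = -3*40 = -120)
f(F, H) = 5 + F*H (f(F, H) = F*H + 5 = 5 + F*H)
(2*(f(1, 4) + (1 + 6)/(0 + U)))*2559 = (2*((5 + 1*4) + (1 + 6)/(0 - 120)))*2559 = (2*((5 + 4) + 7/(-120)))*2559 = (2*(9 + 7*(-1/120)))*2559 = (2*(9 - 7/120))*2559 = (2*(1073/120))*2559 = (1073/60)*2559 = 915269/20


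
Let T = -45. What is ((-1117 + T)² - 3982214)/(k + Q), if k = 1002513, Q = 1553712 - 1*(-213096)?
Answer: -2631970/2769321 ≈ -0.95040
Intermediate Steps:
Q = 1766808 (Q = 1553712 + 213096 = 1766808)
((-1117 + T)² - 3982214)/(k + Q) = ((-1117 - 45)² - 3982214)/(1002513 + 1766808) = ((-1162)² - 3982214)/2769321 = (1350244 - 3982214)*(1/2769321) = -2631970*1/2769321 = -2631970/2769321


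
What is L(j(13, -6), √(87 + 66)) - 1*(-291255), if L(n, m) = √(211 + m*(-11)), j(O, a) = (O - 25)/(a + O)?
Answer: 291255 + √(211 - 33*√17) ≈ 2.9126e+5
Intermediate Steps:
j(O, a) = (-25 + O)/(O + a)
L(n, m) = √(211 - 11*m)
L(j(13, -6), √(87 + 66)) - 1*(-291255) = √(211 - 11*√(87 + 66)) - 1*(-291255) = √(211 - 33*√17) + 291255 = 291255 + √(211 - 33*√17)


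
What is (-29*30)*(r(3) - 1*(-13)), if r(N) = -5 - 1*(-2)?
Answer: -8700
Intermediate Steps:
r(N) = -3 (r(N) = -5 + 2 = -3)
(-29*30)*(r(3) - 1*(-13)) = (-29*30)*(-3 - 1*(-13)) = -870*(-3 + 13) = -870*10 = -8700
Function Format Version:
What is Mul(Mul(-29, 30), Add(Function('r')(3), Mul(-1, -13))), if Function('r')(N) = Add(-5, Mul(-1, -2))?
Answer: -8700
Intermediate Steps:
Function('r')(N) = -3 (Function('r')(N) = Add(-5, 2) = -3)
Mul(Mul(-29, 30), Add(Function('r')(3), Mul(-1, -13))) = Mul(Mul(-29, 30), Add(-3, Mul(-1, -13))) = Mul(-870, Add(-3, 13)) = Mul(-870, 10) = -8700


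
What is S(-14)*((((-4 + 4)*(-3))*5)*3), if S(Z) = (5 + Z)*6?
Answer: 0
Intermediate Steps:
S(Z) = 30 + 6*Z
S(-14)*((((-4 + 4)*(-3))*5)*3) = (30 + 6*(-14))*((((-4 + 4)*(-3))*5)*3) = (30 - 84)*(((0*(-3))*5)*3) = -54*0*5*3 = -0*3 = -54*0 = 0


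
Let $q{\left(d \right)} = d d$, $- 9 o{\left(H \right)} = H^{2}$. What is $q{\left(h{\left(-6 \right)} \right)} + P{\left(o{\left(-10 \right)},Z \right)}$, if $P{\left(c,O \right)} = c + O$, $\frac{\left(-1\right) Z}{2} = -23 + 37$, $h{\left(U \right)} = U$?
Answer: $- \frac{28}{9} \approx -3.1111$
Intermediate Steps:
$o{\left(H \right)} = - \frac{H^{2}}{9}$
$q{\left(d \right)} = d^{2}$
$Z = -28$ ($Z = - 2 \left(-23 + 37\right) = \left(-2\right) 14 = -28$)
$P{\left(c,O \right)} = O + c$
$q{\left(h{\left(-6 \right)} \right)} + P{\left(o{\left(-10 \right)},Z \right)} = \left(-6\right)^{2} - \left(28 + \frac{\left(-10\right)^{2}}{9}\right) = 36 - \frac{352}{9} = - \frac{28}{9}$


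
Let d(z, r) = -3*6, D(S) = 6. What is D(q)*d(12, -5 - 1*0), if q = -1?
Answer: -108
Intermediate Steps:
d(z, r) = -18
D(q)*d(12, -5 - 1*0) = 6*(-18) = -108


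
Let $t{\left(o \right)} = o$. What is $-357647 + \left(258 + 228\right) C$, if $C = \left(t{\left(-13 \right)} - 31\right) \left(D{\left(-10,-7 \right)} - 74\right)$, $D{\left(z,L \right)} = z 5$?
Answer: $2293969$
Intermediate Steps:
$D{\left(z,L \right)} = 5 z$
$C = 5456$ ($C = \left(-13 - 31\right) \left(5 \left(-10\right) - 74\right) = - 44 \left(-50 - 74\right) = \left(-44\right) \left(-124\right) = 5456$)
$-357647 + \left(258 + 228\right) C = -357647 + \left(258 + 228\right) 5456 = -357647 + 486 \cdot 5456 = -357647 + 2651616 = 2293969$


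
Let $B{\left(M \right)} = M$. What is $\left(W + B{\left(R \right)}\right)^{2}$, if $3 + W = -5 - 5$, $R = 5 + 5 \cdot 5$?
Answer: $289$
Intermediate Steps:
$R = 30$ ($R = 5 + 25 = 30$)
$W = -13$ ($W = -3 - 10 = -13$)
$\left(W + B{\left(R \right)}\right)^{2} = \left(-13 + 30\right)^{2} = 17^{2} = 289$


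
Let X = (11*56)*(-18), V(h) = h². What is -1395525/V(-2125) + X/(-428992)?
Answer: -1371499527/4842917500 ≈ -0.28320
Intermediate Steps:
X = -11088 (X = 616*(-18) = -11088)
-1395525/V(-2125) + X/(-428992) = -1395525/((-2125)²) - 11088/(-428992) = -1395525/4515625 - 11088*(-1/428992) = -1395525*1/4515625 + 693/26812 = -55821/180625 + 693/26812 = -1371499527/4842917500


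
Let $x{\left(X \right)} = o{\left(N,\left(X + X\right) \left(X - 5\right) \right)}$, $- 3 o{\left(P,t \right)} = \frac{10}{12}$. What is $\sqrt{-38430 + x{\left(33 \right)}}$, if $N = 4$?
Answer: $\frac{i \sqrt{1383490}}{6} \approx 196.04 i$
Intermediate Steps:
$o{\left(P,t \right)} = - \frac{5}{18}$ ($o{\left(P,t \right)} = - \frac{10 \cdot \frac{1}{12}}{3} = \left(- \frac{1}{3}\right) \frac{5}{6} = - \frac{5}{18}$)
$x{\left(X \right)} = - \frac{5}{18}$
$\sqrt{-38430 + x{\left(33 \right)}} = \sqrt{-38430 - \frac{5}{18}} = \sqrt{- \frac{691745}{18}} = \frac{i \sqrt{1383490}}{6}$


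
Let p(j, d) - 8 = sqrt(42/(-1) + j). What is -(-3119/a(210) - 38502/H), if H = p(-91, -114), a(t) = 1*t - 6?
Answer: 63449707/40188 - 38502*I*sqrt(133)/197 ≈ 1578.8 - 2253.9*I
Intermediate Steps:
p(j, d) = 8 + sqrt(-42 + j) (p(j, d) = 8 + sqrt(42/(-1) + j) = 8 + sqrt(42*(-1) + j) = 8 + sqrt(-42 + j))
a(t) = -6 + t (a(t) = t - 6 = -6 + t)
H = 8 + I*sqrt(133) (H = 8 + sqrt(-42 - 91) = 8 + sqrt(-133) = 8 + I*sqrt(133) ≈ 8.0 + 11.533*I)
-(-3119/a(210) - 38502/H) = -(-3119/(-6 + 210) - 38502/(8 + I*sqrt(133))) = -(-3119/204 - 38502/(8 + I*sqrt(133))) = 3119/204 + 38502/(8 + I*sqrt(133))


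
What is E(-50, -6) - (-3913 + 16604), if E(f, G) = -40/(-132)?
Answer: -418793/33 ≈ -12691.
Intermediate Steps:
E(f, G) = 10/33 (E(f, G) = -40*(-1/132) = 10/33)
E(-50, -6) - (-3913 + 16604) = 10/33 - (-3913 + 16604) = 10/33 - 1*12691 = 10/33 - 12691 = -418793/33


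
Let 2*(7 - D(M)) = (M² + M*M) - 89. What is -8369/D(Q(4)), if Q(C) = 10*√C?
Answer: 16738/697 ≈ 24.014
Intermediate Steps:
D(M) = 103/2 - M² (D(M) = 7 - ((M² + M*M) - 89)/2 = 7 - ((M² + M²) - 89)/2 = 7 - (2*M² - 89)/2 = 7 - (-89 + 2*M²)/2 = 7 + (89/2 - M²) = 103/2 - M²)
-8369/D(Q(4)) = -8369/(103/2 - (10*√4)²) = -8369/(103/2 - (10*2)²) = -8369/(103/2 - 1*20²) = -8369/(103/2 - 1*400) = -8369/(103/2 - 400) = -8369/(-697/2) = -8369*(-2/697) = 16738/697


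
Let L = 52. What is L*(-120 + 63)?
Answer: -2964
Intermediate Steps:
L*(-120 + 63) = 52*(-120 + 63) = 52*(-57) = -2964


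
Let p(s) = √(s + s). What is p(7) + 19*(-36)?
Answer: -684 + √14 ≈ -680.26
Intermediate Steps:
p(s) = √2*√s (p(s) = √(2*s) = √2*√s)
p(7) + 19*(-36) = √2*√7 + 19*(-36) = √14 - 684 = -684 + √14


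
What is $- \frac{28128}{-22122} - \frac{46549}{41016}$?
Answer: $\frac{2295205}{16802888} \approx 0.1366$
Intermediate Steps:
$- \frac{28128}{-22122} - \frac{46549}{41016} = \left(-28128\right) \left(- \frac{1}{22122}\right) - \frac{46549}{41016} = \frac{4688}{3687} - \frac{46549}{41016} = \frac{2295205}{16802888}$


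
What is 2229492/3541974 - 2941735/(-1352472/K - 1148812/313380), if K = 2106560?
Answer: 7165115466291488414266/10492651841532527 ≈ 6.8287e+5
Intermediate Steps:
2229492/3541974 - 2941735/(-1352472/K - 1148812/313380) = 2229492/3541974 - 2941735/(-1352472/2106560 - 1148812/313380) = 2229492*(1/3541974) - 2941735/(-1352472*1/2106560 - 1148812*1/313380) = 371582/590329 - 2941735/(-169059/263320 - 287203/78345) = 371582/590329 - 2941735/(-17774244263/4125961080) = 371582/590329 - 2941735*(-4125961080/17774244263) = 371582/590329 + 12137484117673800/17774244263 = 7165115466291488414266/10492651841532527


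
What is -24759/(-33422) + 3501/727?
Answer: 135010215/24297794 ≈ 5.5565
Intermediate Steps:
-24759/(-33422) + 3501/727 = -24759*(-1/33422) + 3501*(1/727) = 24759/33422 + 3501/727 = 135010215/24297794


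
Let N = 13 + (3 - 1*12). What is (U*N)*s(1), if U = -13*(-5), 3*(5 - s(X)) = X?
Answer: 3640/3 ≈ 1213.3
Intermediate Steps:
s(X) = 5 - X/3
N = 4 (N = 13 + (3 - 12) = 13 - 9 = 4)
U = 65
(U*N)*s(1) = (65*4)*(5 - ⅓*1) = 260*(5 - ⅓) = 260*(14/3) = 3640/3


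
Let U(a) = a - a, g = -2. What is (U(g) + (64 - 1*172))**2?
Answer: 11664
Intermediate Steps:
U(a) = 0
(U(g) + (64 - 1*172))**2 = (0 + (64 - 1*172))**2 = (0 + (64 - 172))**2 = (0 - 108)**2 = (-108)**2 = 11664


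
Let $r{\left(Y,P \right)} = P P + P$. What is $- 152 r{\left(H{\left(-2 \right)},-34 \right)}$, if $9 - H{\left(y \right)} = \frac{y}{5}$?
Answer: $-170544$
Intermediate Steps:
$H{\left(y \right)} = 9 - \frac{y}{5}$
$r{\left(Y,P \right)} = P + P^{2}$ ($r{\left(Y,P \right)} = P^{2} + P = P + P^{2}$)
$- 152 r{\left(H{\left(-2 \right)},-34 \right)} = - 152 \left(- 34 \left(1 - 34\right)\right) = - 152 \left(\left(-34\right) \left(-33\right)\right) = \left(-152\right) 1122 = -170544$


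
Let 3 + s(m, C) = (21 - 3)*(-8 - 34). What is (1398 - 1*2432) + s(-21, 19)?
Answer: -1793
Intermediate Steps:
s(m, C) = -759 (s(m, C) = -3 + (21 - 3)*(-8 - 34) = -3 + 18*(-42) = -3 - 756 = -759)
(1398 - 1*2432) + s(-21, 19) = (1398 - 1*2432) - 759 = (1398 - 2432) - 759 = -1034 - 759 = -1793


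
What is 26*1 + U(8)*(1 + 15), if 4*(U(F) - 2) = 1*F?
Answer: 90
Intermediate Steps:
U(F) = 2 + F/4 (U(F) = 2 + (1*F)/4 = 2 + F/4)
26*1 + U(8)*(1 + 15) = 26*1 + (2 + (1/4)*8)*(1 + 15) = 26 + (2 + 2)*16 = 26 + 4*16 = 26 + 64 = 90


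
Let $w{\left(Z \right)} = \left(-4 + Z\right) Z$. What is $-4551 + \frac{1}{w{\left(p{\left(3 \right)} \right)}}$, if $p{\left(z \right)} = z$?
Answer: $- \frac{13654}{3} \approx -4551.3$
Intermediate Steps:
$w{\left(Z \right)} = Z \left(-4 + Z\right)$
$-4551 + \frac{1}{w{\left(p{\left(3 \right)} \right)}} = -4551 + \frac{1}{3 \left(-4 + 3\right)} = -4551 + \frac{1}{3 \left(-1\right)} = -4551 + \frac{1}{-3} = -4551 - \frac{1}{3} = - \frac{13654}{3}$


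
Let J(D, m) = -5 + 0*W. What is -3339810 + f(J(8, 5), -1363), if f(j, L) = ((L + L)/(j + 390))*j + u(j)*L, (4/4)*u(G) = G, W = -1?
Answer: -256637889/77 ≈ -3.3330e+6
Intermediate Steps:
u(G) = G
J(D, m) = -5 (J(D, m) = -5 + 0*(-1) = -5 + 0 = -5)
f(j, L) = L*j + 2*L*j/(390 + j) (f(j, L) = ((L + L)/(j + 390))*j + j*L = ((2*L)/(390 + j))*j + L*j = (2*L/(390 + j))*j + L*j = 2*L*j/(390 + j) + L*j = L*j + 2*L*j/(390 + j))
-3339810 + f(J(8, 5), -1363) = -3339810 - 1363*(-5)*(392 - 5)/(390 - 5) = -3339810 - 1363*(-5)*387/385 = -3339810 - 1363*(-5)*1/385*387 = -3339810 + 527481/77 = -256637889/77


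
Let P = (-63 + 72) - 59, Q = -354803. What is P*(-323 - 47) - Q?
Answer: 373303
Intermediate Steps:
P = -50 (P = 9 - 59 = -50)
P*(-323 - 47) - Q = -50*(-323 - 47) - 1*(-354803) = -50*(-370) + 354803 = 18500 + 354803 = 373303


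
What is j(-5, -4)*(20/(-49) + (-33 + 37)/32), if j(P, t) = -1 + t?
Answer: 555/392 ≈ 1.4158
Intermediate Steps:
j(-5, -4)*(20/(-49) + (-33 + 37)/32) = (-1 - 4)*(20/(-49) + (-33 + 37)/32) = -5*(20*(-1/49) + 4*(1/32)) = -5*(-20/49 + ⅛) = -5*(-111/392) = 555/392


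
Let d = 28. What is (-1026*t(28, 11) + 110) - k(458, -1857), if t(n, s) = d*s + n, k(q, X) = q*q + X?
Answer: -552533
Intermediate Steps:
k(q, X) = X + q² (k(q, X) = q² + X = X + q²)
t(n, s) = n + 28*s (t(n, s) = 28*s + n = n + 28*s)
(-1026*t(28, 11) + 110) - k(458, -1857) = (-1026*(28 + 28*11) + 110) - (-1857 + 458²) = (-1026*(28 + 308) + 110) - (-1857 + 209764) = (-1026*336 + 110) - 1*207907 = (-344736 + 110) - 207907 = -344626 - 207907 = -552533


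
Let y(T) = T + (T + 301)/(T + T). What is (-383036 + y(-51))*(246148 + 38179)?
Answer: -5555056390774/51 ≈ -1.0892e+11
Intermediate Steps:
y(T) = T + (301 + T)/(2*T) (y(T) = T + (301 + T)/((2*T)) = T + (301 + T)*(1/(2*T)) = T + (301 + T)/(2*T))
(-383036 + y(-51))*(246148 + 38179) = (-383036 + (1/2 - 51 + (301/2)/(-51)))*(246148 + 38179) = (-383036 + (1/2 - 51 + (301/2)*(-1/51)))*284327 = (-383036 + (1/2 - 51 - 301/102))*284327 = (-383036 - 2726/51)*284327 = -19537562/51*284327 = -5555056390774/51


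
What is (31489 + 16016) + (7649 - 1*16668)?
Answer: 38486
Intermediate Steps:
(31489 + 16016) + (7649 - 1*16668) = 47505 + (7649 - 16668) = 47505 - 9019 = 38486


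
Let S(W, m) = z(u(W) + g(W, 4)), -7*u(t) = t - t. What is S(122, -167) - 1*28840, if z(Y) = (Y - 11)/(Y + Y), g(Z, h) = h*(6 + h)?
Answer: -2307171/80 ≈ -28840.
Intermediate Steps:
u(t) = 0 (u(t) = -(t - t)/7 = -1/7*0 = 0)
z(Y) = (-11 + Y)/(2*Y) (z(Y) = (-11 + Y)/((2*Y)) = (-11 + Y)*(1/(2*Y)) = (-11 + Y)/(2*Y))
S(W, m) = 29/80 (S(W, m) = (-11 + (0 + 4*(6 + 4)))/(2*(0 + 4*(6 + 4))) = (-11 + (0 + 4*10))/(2*(0 + 4*10)) = (-11 + (0 + 40))/(2*(0 + 40)) = (1/2)*(-11 + 40)/40 = (1/2)*(1/40)*29 = 29/80)
S(122, -167) - 1*28840 = 29/80 - 1*28840 = 29/80 - 28840 = -2307171/80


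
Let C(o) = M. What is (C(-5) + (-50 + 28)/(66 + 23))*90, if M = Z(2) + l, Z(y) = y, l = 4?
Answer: 46080/89 ≈ 517.75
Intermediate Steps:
M = 6 (M = 2 + 4 = 6)
C(o) = 6
(C(-5) + (-50 + 28)/(66 + 23))*90 = (6 + (-50 + 28)/(66 + 23))*90 = (6 - 22/89)*90 = (512/89)*90 = 46080/89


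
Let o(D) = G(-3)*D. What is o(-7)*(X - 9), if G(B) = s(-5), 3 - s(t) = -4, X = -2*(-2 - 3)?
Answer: -49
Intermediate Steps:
X = 10 (X = -2*(-5) = 10)
s(t) = 7 (s(t) = 3 - 1*(-4) = 3 + 4 = 7)
G(B) = 7
o(D) = 7*D
o(-7)*(X - 9) = (7*(-7))*(10 - 9) = -49*1 = -49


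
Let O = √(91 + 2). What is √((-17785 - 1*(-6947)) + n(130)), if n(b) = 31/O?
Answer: √(-97542 + 3*√93)/3 ≈ 104.09*I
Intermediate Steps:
O = √93 ≈ 9.6436
n(b) = √93/3 (n(b) = 31/(√93) = 31*(√93/93) = √93/3)
√((-17785 - 1*(-6947)) + n(130)) = √((-17785 - 1*(-6947)) + √93/3) = √((-17785 + 6947) + √93/3) = √(-10838 + √93/3)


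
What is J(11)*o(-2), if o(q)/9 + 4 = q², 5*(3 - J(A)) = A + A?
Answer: 0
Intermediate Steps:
J(A) = 3 - 2*A/5 (J(A) = 3 - (A + A)/5 = 3 - 2*A/5)
o(q) = -36 + 9*q²
J(11)*o(-2) = (3 - ⅖*11)*(-36 + 9*(-2)²) = (3 - 22/5)*(-36 + 9*4) = -7*(-36 + 36)/5 = -7/5*0 = 0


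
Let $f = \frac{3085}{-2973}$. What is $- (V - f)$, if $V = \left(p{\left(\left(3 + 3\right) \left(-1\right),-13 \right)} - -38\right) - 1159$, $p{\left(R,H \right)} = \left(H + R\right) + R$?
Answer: $\frac{3403973}{2973} \approx 1145.0$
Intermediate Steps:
$p{\left(R,H \right)} = H + 2 R$
$f = - \frac{3085}{2973}$ ($f = 3085 \left(- \frac{1}{2973}\right) = - \frac{3085}{2973} \approx -1.0377$)
$V = -1146$ ($V = \left(\left(-13 + 2 \left(3 + 3\right) \left(-1\right)\right) - -38\right) - 1159 = \left(\left(-13 + 2 \cdot 6 \left(-1\right)\right) + 38\right) - 1159 = \left(\left(-13 + 2 \left(-6\right)\right) + 38\right) - 1159 = \left(\left(-13 - 12\right) + 38\right) - 1159 = \left(-25 + 38\right) - 1159 = 13 - 1159 = -1146$)
$- (V - f) = - (-1146 - - \frac{3085}{2973}) = - (-1146 + \frac{3085}{2973}) = \left(-1\right) \left(- \frac{3403973}{2973}\right) = \frac{3403973}{2973}$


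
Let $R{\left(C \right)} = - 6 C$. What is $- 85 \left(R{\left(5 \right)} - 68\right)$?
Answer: $8330$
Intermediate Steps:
$- 85 \left(R{\left(5 \right)} - 68\right) = - 85 \left(\left(-6\right) 5 - 68\right) = - 85 \left(-30 - 68\right) = \left(-85\right) \left(-98\right) = 8330$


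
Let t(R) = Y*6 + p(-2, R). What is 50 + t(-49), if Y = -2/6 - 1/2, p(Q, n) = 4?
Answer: 49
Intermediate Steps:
Y = -⅚ (Y = -2*⅙ - 1*½ = -⅓ - ½ = -⅚ ≈ -0.83333)
t(R) = -1 (t(R) = -⅚*6 + 4 = -5 + 4 = -1)
50 + t(-49) = 50 - 1 = 49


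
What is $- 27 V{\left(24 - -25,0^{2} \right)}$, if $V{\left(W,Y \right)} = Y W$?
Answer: $0$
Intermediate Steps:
$V{\left(W,Y \right)} = W Y$
$- 27 V{\left(24 - -25,0^{2} \right)} = - 27 \left(24 - -25\right) 0^{2} = - 27 \left(24 + 25\right) 0 = - 27 \cdot 49 \cdot 0 = \left(-27\right) 0 = 0$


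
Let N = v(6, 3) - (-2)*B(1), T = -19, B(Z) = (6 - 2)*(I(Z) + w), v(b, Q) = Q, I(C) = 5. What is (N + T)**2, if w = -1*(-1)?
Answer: 1024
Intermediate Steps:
w = 1
B(Z) = 24 (B(Z) = (6 - 2)*(5 + 1) = 4*6 = 24)
N = 51 (N = 3 - (-2)*24 = 3 - 1*(-48) = 3 + 48 = 51)
(N + T)**2 = (51 - 19)**2 = 32**2 = 1024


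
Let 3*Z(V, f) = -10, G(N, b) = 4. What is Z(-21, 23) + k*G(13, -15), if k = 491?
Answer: 5882/3 ≈ 1960.7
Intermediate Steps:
Z(V, f) = -10/3 (Z(V, f) = (⅓)*(-10) = -10/3)
Z(-21, 23) + k*G(13, -15) = -10/3 + 491*4 = -10/3 + 1964 = 5882/3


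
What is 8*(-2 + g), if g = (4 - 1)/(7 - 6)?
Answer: 8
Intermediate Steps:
g = 3 (g = 3/1 = 3*1 = 3)
8*(-2 + g) = 8*(-2 + 3) = 8*1 = 8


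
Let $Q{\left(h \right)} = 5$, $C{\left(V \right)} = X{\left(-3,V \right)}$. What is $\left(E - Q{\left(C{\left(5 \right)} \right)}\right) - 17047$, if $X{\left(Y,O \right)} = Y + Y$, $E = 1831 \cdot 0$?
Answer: $-17052$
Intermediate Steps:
$E = 0$
$X{\left(Y,O \right)} = 2 Y$
$C{\left(V \right)} = -6$ ($C{\left(V \right)} = 2 \left(-3\right) = -6$)
$\left(E - Q{\left(C{\left(5 \right)} \right)}\right) - 17047 = \left(0 - 5\right) - 17047 = -5 - 17047 = -17052$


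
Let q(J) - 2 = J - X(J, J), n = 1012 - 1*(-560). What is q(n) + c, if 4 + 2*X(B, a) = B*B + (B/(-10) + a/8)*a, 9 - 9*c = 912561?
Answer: -20494507/15 ≈ -1.3663e+6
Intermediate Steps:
c = -304184/3 (c = 1 - ⅑*912561 = 1 - 304187/3 = -304184/3 ≈ -1.0139e+5)
X(B, a) = -2 + B²/2 + a*(-B/10 + a/8)/2 (X(B, a) = -2 + (B*B + (B/(-10) + a/8)*a)/2 = -2 + (B² + (B*(-⅒) + a*(⅛))*a)/2 = -2 + (B² + (-B/10 + a/8)*a)/2 = -2 + (B² + a*(-B/10 + a/8))/2 = -2 + (B²/2 + a*(-B/10 + a/8)/2) = -2 + B²/2 + a*(-B/10 + a/8)/2)
n = 1572 (n = 1012 + 560 = 1572)
q(J) = 4 + J - 41*J²/80 (q(J) = 2 + (J - (-2 + J²/2 + J²/16 - J*J/20)) = 2 + (J - (-2 + J²/2 + J²/16 - J²/20)) = 2 + (J - (-2 + 41*J²/80)) = 2 + (J + (2 - 41*J²/80)) = 2 + (2 + J - 41*J²/80) = 4 + J - 41*J²/80)
q(n) + c = (4 + 1572 - 41/80*1572²) - 304184/3 = (4 + 1572 - 41/80*2471184) - 304184/3 = (4 + 1572 - 6332409/5) - 304184/3 = -6324529/5 - 304184/3 = -20494507/15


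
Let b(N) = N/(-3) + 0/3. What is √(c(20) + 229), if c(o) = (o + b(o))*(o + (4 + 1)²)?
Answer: √829 ≈ 28.792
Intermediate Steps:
b(N) = -N/3 (b(N) = N*(-⅓) + 0*(⅓) = -N/3 + 0 = -N/3)
c(o) = 2*o*(25 + o)/3 (c(o) = (o - o/3)*(o + (4 + 1)²) = (2*o/3)*(o + 5²) = (2*o/3)*(o + 25) = (2*o/3)*(25 + o) = 2*o*(25 + o)/3)
√(c(20) + 229) = √((⅔)*20*(25 + 20) + 229) = √((⅔)*20*45 + 229) = √(600 + 229) = √829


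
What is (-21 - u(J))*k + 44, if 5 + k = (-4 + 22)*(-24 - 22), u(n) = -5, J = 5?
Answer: 13372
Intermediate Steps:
k = -833 (k = -5 + (-4 + 22)*(-24 - 22) = -5 + 18*(-46) = -5 - 828 = -833)
(-21 - u(J))*k + 44 = (-21 - 1*(-5))*(-833) + 44 = (-21 + 5)*(-833) + 44 = -16*(-833) + 44 = 13328 + 44 = 13372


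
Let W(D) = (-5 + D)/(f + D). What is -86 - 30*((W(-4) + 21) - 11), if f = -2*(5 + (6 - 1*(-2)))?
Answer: -395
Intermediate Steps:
f = -26 (f = -2*(5 + (6 + 2)) = -2*(5 + 8) = -2*13 = -26)
W(D) = (-5 + D)/(-26 + D)
-86 - 30*((W(-4) + 21) - 11) = -86 - 30*(((-5 - 4)/(-26 - 4) + 21) - 11) = -86 - 30*((-9/(-30) + 21) - 11) = -86 - 30*((-1/30*(-9) + 21) - 11) = -86 - 30*((3/10 + 21) - 11) = -86 - 30*(213/10 - 11) = -86 - 30*103/10 = -86 - 309 = -395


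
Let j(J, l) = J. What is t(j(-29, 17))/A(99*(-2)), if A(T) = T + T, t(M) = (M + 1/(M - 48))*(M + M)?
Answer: -32393/7623 ≈ -4.2494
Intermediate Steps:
t(M) = 2*M*(M + 1/(-48 + M)) (t(M) = (M + 1/(-48 + M))*(2*M) = 2*M*(M + 1/(-48 + M)))
A(T) = 2*T
t(j(-29, 17))/A(99*(-2)) = (2*(-29)*(1 + (-29)² - 48*(-29))/(-48 - 29))/((2*(99*(-2)))) = (2*(-29)*(1 + 841 + 1392)/(-77))/((2*(-198))) = (2*(-29)*(-1/77)*2234)/(-396) = (129572/77)*(-1/396) = -32393/7623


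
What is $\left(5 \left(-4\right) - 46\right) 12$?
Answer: $-792$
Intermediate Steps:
$\left(5 \left(-4\right) - 46\right) 12 = \left(-20 - 46\right) 12 = \left(-66\right) 12 = -792$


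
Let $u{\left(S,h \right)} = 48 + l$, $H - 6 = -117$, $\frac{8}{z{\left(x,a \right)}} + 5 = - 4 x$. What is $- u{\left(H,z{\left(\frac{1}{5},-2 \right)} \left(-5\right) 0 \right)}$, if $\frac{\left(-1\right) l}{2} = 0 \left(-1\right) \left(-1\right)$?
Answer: $-48$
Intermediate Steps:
$z{\left(x,a \right)} = \frac{8}{-5 - 4 x}$
$l = 0$ ($l = - 2 \cdot 0 \left(-1\right) \left(-1\right) = - 2 \cdot 0 \left(-1\right) = \left(-2\right) 0 = 0$)
$H = -111$ ($H = 6 - 117 = -111$)
$u{\left(S,h \right)} = 48$ ($u{\left(S,h \right)} = 48 + 0 = 48$)
$- u{\left(H,z{\left(\frac{1}{5},-2 \right)} \left(-5\right) 0 \right)} = \left(-1\right) 48 = -48$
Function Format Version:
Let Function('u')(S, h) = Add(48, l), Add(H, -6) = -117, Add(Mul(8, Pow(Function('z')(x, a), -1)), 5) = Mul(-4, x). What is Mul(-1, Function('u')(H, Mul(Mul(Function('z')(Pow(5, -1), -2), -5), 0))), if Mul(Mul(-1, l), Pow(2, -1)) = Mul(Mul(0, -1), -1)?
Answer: -48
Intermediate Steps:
Function('z')(x, a) = Mul(8, Pow(Add(-5, Mul(-4, x)), -1))
l = 0 (l = Mul(-2, Mul(Mul(0, -1), -1)) = Mul(-2, Mul(0, -1)) = Mul(-2, 0) = 0)
H = -111 (H = Add(6, -117) = -111)
Function('u')(S, h) = 48 (Function('u')(S, h) = Add(48, 0) = 48)
Mul(-1, Function('u')(H, Mul(Mul(Function('z')(Pow(5, -1), -2), -5), 0))) = Mul(-1, 48) = -48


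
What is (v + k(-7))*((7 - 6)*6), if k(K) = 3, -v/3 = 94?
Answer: -1674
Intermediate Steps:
v = -282 (v = -3*94 = -282)
(v + k(-7))*((7 - 6)*6) = (-282 + 3)*((7 - 6)*6) = -279*6 = -1674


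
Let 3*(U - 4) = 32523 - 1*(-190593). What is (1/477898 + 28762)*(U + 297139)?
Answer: 5106585975439655/477898 ≈ 1.0686e+10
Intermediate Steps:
U = 74376 (U = 4 + (32523 - 1*(-190593))/3 = 4 + (32523 + 190593)/3 = 4 + (1/3)*223116 = 4 + 74372 = 74376)
(1/477898 + 28762)*(U + 297139) = (1/477898 + 28762)*(74376 + 297139) = (1/477898 + 28762)*371515 = (13745302277/477898)*371515 = 5106585975439655/477898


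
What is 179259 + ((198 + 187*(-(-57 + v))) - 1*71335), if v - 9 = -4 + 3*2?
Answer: 116724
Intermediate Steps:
v = 11 (v = 9 + (-4 + 3*2) = 9 + (-4 + 6) = 9 + 2 = 11)
179259 + ((198 + 187*(-(-57 + v))) - 1*71335) = 179259 + ((198 + 187*(-(-57 + 11))) - 1*71335) = 179259 + ((198 + 187*(-1*(-46))) - 71335) = 179259 + ((198 + 187*46) - 71335) = 179259 + ((198 + 8602) - 71335) = 179259 + (8800 - 71335) = 179259 - 62535 = 116724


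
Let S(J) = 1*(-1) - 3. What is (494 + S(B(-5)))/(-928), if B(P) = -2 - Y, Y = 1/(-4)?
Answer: -245/464 ≈ -0.52802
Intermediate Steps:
Y = -1/4 ≈ -0.25000
B(P) = -7/4 (B(P) = -2 - 1*(-1/4) = -2 + 1/4 = -7/4)
S(J) = -4 (S(J) = -1 - 3 = -4)
(494 + S(B(-5)))/(-928) = (494 - 4)/(-928) = 490*(-1/928) = -245/464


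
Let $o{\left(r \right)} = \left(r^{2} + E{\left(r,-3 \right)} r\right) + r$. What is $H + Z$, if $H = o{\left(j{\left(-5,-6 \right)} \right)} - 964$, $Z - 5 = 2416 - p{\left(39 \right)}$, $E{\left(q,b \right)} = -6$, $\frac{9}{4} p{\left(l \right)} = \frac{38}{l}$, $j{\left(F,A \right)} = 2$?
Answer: $\frac{509149}{351} \approx 1450.6$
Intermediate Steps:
$p{\left(l \right)} = \frac{152}{9 l}$ ($p{\left(l \right)} = \frac{4 \frac{38}{l}}{9} = \frac{152}{9 l}$)
$o{\left(r \right)} = r^{2} - 5 r$ ($o{\left(r \right)} = \left(r^{2} - 6 r\right) + r = r^{2} - 5 r$)
$Z = \frac{849619}{351}$ ($Z = 5 + \left(2416 - \frac{152}{9 \cdot 39}\right) = 5 + \left(2416 - \frac{152}{9} \cdot \frac{1}{39}\right) = 5 + \left(2416 - \frac{152}{351}\right) = 5 + \frac{847864}{351} = \frac{849619}{351} \approx 2420.6$)
$H = -970$ ($H = 2 \left(-5 + 2\right) - 964 = 2 \left(-3\right) - 964 = -6 - 964 = -970$)
$H + Z = -970 + \frac{849619}{351} = \frac{509149}{351}$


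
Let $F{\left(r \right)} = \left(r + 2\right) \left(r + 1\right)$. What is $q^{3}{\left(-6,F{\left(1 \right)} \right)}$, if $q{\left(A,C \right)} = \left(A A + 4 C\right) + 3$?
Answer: $250047$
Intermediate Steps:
$F{\left(r \right)} = \left(1 + r\right) \left(2 + r\right)$ ($F{\left(r \right)} = \left(2 + r\right) \left(1 + r\right) = \left(1 + r\right) \left(2 + r\right)$)
$q{\left(A,C \right)} = 3 + A^{2} + 4 C$ ($q{\left(A,C \right)} = \left(A^{2} + 4 C\right) + 3 = 3 + A^{2} + 4 C$)
$q^{3}{\left(-6,F{\left(1 \right)} \right)} = \left(3 + \left(-6\right)^{2} + 4 \left(2 + 1^{2} + 3 \cdot 1\right)\right)^{3} = \left(3 + 36 + 4 \left(2 + 1 + 3\right)\right)^{3} = \left(3 + 36 + 4 \cdot 6\right)^{3} = \left(3 + 36 + 24\right)^{3} = 63^{3} = 250047$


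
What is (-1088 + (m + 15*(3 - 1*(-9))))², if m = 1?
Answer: 822649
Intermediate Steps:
(-1088 + (m + 15*(3 - 1*(-9))))² = (-1088 + (1 + 15*(3 - 1*(-9))))² = (-1088 + (1 + 15*(3 + 9)))² = (-1088 + (1 + 15*12))² = (-1088 + (1 + 180))² = (-1088 + 181)² = (-907)² = 822649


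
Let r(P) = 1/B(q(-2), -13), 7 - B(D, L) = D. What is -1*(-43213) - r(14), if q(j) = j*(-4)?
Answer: 43214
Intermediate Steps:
q(j) = -4*j
B(D, L) = 7 - D
r(P) = -1 (r(P) = 1/(7 - (-4)*(-2)) = 1/(7 - 1*8) = 1/(7 - 8) = 1/(-1) = -1)
-1*(-43213) - r(14) = -1*(-43213) - 1*(-1) = 43213 + 1 = 43214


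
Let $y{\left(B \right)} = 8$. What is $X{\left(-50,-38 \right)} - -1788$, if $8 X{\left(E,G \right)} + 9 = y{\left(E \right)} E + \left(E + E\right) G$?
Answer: $\frac{17695}{8} \approx 2211.9$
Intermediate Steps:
$X{\left(E,G \right)} = - \frac{9}{8} + E + \frac{E G}{4}$ ($X{\left(E,G \right)} = - \frac{9}{8} + \frac{8 E + \left(E + E\right) G}{8} = - \frac{9}{8} + \frac{8 E + 2 E G}{8} = - \frac{9}{8} + \left(E + \frac{E G}{4}\right) = - \frac{9}{8} + E + \frac{E G}{4}$)
$X{\left(-50,-38 \right)} - -1788 = \left(- \frac{9}{8} - 50 + \frac{1}{4} \left(-50\right) \left(-38\right)\right) - -1788 = \left(- \frac{9}{8} - 50 + 475\right) + 1788 = \frac{3391}{8} + 1788 = \frac{17695}{8}$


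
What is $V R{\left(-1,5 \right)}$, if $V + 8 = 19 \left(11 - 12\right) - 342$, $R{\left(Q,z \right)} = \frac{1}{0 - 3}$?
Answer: $123$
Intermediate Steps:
$R{\left(Q,z \right)} = - \frac{1}{3}$ ($R{\left(Q,z \right)} = \frac{1}{-3} = - \frac{1}{3}$)
$V = -369$ ($V = -8 - \left(342 - 19 \left(11 - 12\right)\right) = -8 + \left(19 \left(-1\right) - 342\right) = -8 - 361 = -369$)
$V R{\left(-1,5 \right)} = \left(-369\right) \left(- \frac{1}{3}\right) = 123$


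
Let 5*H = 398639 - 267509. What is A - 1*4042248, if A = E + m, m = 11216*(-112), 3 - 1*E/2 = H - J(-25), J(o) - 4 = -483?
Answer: -5351844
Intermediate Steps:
J(o) = -479 (J(o) = 4 - 483 = -479)
H = 26226 (H = (398639 - 267509)/5 = (⅕)*131130 = 26226)
E = -53404 (E = 6 - 2*(26226 - 1*(-479)) = 6 - 2*(26226 + 479) = 6 - 2*26705 = 6 - 53410 = -53404)
m = -1256192
A = -1309596 (A = -53404 - 1256192 = -1309596)
A - 1*4042248 = -1309596 - 1*4042248 = -1309596 - 4042248 = -5351844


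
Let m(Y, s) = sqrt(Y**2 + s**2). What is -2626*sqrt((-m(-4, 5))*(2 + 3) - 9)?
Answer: -2626*I*sqrt(9 + 5*sqrt(41)) ≈ -16818.0*I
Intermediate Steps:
-2626*sqrt((-m(-4, 5))*(2 + 3) - 9) = -2626*sqrt((-sqrt((-4)**2 + 5**2))*(2 + 3) - 9) = -2626*sqrt(-sqrt(16 + 25)*5 - 9) = -2626*sqrt(-sqrt(41)*5 - 9) = -2626*sqrt(-5*sqrt(41) - 9) = -2626*sqrt(-9 - 5*sqrt(41))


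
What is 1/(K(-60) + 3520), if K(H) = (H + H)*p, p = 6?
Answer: 1/2800 ≈ 0.00035714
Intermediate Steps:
K(H) = 12*H (K(H) = (H + H)*6 = (2*H)*6 = 12*H)
1/(K(-60) + 3520) = 1/(12*(-60) + 3520) = 1/(-720 + 3520) = 1/2800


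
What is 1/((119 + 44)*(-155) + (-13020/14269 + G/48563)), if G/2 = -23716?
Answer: -692945447/17508575815923 ≈ -3.9577e-5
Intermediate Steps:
G = -47432 (G = 2*(-23716) = -47432)
1/((119 + 44)*(-155) + (-13020/14269 + G/48563)) = 1/((119 + 44)*(-155) + (-13020/14269 - 47432/48563)) = 1/(163*(-155) + (-13020*1/14269 - 47432*1/48563)) = 1/(-25265 + (-13020/14269 - 47432/48563)) = 1/(-25265 - 1309097468/692945447) = 1/(-17508575815923/692945447) = -692945447/17508575815923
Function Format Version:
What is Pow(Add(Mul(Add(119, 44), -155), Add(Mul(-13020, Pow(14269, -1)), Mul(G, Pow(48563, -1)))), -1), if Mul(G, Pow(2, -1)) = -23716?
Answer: Rational(-692945447, 17508575815923) ≈ -3.9577e-5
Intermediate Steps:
G = -47432 (G = Mul(2, -23716) = -47432)
Pow(Add(Mul(Add(119, 44), -155), Add(Mul(-13020, Pow(14269, -1)), Mul(G, Pow(48563, -1)))), -1) = Pow(Add(Mul(Add(119, 44), -155), Add(Mul(-13020, Pow(14269, -1)), Mul(-47432, Pow(48563, -1)))), -1) = Pow(Add(Mul(163, -155), Add(Mul(-13020, Rational(1, 14269)), Mul(-47432, Rational(1, 48563)))), -1) = Pow(Add(-25265, Add(Rational(-13020, 14269), Rational(-47432, 48563))), -1) = Pow(Add(-25265, Rational(-1309097468, 692945447)), -1) = Pow(Rational(-17508575815923, 692945447), -1) = Rational(-692945447, 17508575815923)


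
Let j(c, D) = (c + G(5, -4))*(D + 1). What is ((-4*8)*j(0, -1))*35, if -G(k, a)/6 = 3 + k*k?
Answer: 0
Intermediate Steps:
G(k, a) = -18 - 6*k**2 (G(k, a) = -6*(3 + k*k) = -6*(3 + k**2) = -18 - 6*k**2)
j(c, D) = (1 + D)*(-168 + c) (j(c, D) = (c + (-18 - 6*5**2))*(D + 1) = (c + (-18 - 6*25))*(1 + D) = (c + (-18 - 150))*(1 + D) = (c - 168)*(1 + D) = (-168 + c)*(1 + D) = (1 + D)*(-168 + c))
((-4*8)*j(0, -1))*35 = ((-4*8)*(-168 + 0 - 168*(-1) - 1*0))*35 = -32*(-168 + 0 + 168 + 0)*35 = -32*0*35 = 0*35 = 0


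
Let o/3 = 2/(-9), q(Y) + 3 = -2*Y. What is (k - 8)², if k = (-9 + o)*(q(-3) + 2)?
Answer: 28561/9 ≈ 3173.4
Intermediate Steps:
q(Y) = -3 - 2*Y
o = -⅔ (o = 3*(2/(-9)) = 3*(2*(-⅑)) = 3*(-2/9) = -⅔ ≈ -0.66667)
k = -145/3 (k = (-9 - ⅔)*((-3 - 2*(-3)) + 2) = -29*((-3 + 6) + 2)/3 = -29*(3 + 2)/3 = -29/3*5 = -145/3 ≈ -48.333)
(k - 8)² = (-145/3 - 8)² = (-169/3)² = 28561/9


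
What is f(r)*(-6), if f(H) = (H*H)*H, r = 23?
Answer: -73002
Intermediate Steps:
f(H) = H³ (f(H) = H²*H = H³)
f(r)*(-6) = 23³*(-6) = 12167*(-6) = -73002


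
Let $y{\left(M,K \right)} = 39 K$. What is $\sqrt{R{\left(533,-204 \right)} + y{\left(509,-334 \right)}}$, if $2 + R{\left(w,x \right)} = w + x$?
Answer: $3 i \sqrt{1411} \approx 112.69 i$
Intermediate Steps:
$R{\left(w,x \right)} = -2 + w + x$ ($R{\left(w,x \right)} = -2 + \left(w + x\right) = -2 + w + x$)
$\sqrt{R{\left(533,-204 \right)} + y{\left(509,-334 \right)}} = \sqrt{\left(-2 + 533 - 204\right) + 39 \left(-334\right)} = \sqrt{327 - 13026} = \sqrt{-12699} = 3 i \sqrt{1411}$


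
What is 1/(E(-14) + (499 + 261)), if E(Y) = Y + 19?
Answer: 1/765 ≈ 0.0013072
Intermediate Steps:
E(Y) = 19 + Y
1/(E(-14) + (499 + 261)) = 1/((19 - 14) + (499 + 261)) = 1/(5 + 760) = 1/765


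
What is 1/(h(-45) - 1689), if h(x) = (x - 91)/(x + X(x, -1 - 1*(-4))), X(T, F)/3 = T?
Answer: -45/75971 ≈ -0.00059233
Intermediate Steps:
X(T, F) = 3*T
h(x) = (-91 + x)/(4*x) (h(x) = (x - 91)/(x + 3*x) = (-91 + x)/((4*x)) = (-91 + x)*(1/(4*x)) = (-91 + x)/(4*x))
1/(h(-45) - 1689) = 1/((¼)*(-91 - 45)/(-45) - 1689) = 1/((¼)*(-1/45)*(-136) - 1689) = 1/(34/45 - 1689) = 1/(-75971/45) = -45/75971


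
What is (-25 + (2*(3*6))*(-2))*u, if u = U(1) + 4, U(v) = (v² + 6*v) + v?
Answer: -1164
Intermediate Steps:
U(v) = v² + 7*v
u = 12 (u = 1*(7 + 1) + 4 = 1*8 + 4 = 8 + 4 = 12)
(-25 + (2*(3*6))*(-2))*u = (-25 + (2*(3*6))*(-2))*12 = (-25 + (2*18)*(-2))*12 = (-25 + 36*(-2))*12 = (-25 - 72)*12 = -97*12 = -1164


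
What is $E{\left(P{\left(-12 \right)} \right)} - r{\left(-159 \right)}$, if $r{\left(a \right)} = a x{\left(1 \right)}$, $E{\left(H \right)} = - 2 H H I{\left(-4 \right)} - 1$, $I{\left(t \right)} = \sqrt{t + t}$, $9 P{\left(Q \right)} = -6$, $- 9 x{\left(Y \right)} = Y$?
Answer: $- \frac{56}{3} - \frac{16 i \sqrt{2}}{9} \approx -18.667 - 2.5142 i$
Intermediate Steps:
$x{\left(Y \right)} = - \frac{Y}{9}$
$P{\left(Q \right)} = - \frac{2}{3}$ ($P{\left(Q \right)} = \frac{1}{9} \left(-6\right) = - \frac{2}{3}$)
$I{\left(t \right)} = \sqrt{2} \sqrt{t}$ ($I{\left(t \right)} = \sqrt{2 t} = \sqrt{2} \sqrt{t}$)
$E{\left(H \right)} = -1 - 4 i \sqrt{2} H^{2}$ ($E{\left(H \right)} = - 2 H H \sqrt{2} \sqrt{-4} - 1 = - 2 H^{2} \sqrt{2} \cdot 2 i - 1 = - 2 H^{2} \cdot 2 i \sqrt{2} - 1 = - 4 i \sqrt{2} H^{2} - 1 = -1 - 4 i \sqrt{2} H^{2}$)
$r{\left(a \right)} = - \frac{a}{9}$ ($r{\left(a \right)} = a \left(\left(- \frac{1}{9}\right) 1\right) = a \left(- \frac{1}{9}\right) = - \frac{a}{9}$)
$E{\left(P{\left(-12 \right)} \right)} - r{\left(-159 \right)} = \left(-1 - 4 i \sqrt{2} \left(- \frac{2}{3}\right)^{2}\right) - \left(- \frac{1}{9}\right) \left(-159\right) = \left(-1 - 4 i \sqrt{2} \cdot \frac{4}{9}\right) - \frac{53}{3} = \left(-1 - \frac{16 i \sqrt{2}}{9}\right) - \frac{53}{3} = - \frac{56}{3} - \frac{16 i \sqrt{2}}{9}$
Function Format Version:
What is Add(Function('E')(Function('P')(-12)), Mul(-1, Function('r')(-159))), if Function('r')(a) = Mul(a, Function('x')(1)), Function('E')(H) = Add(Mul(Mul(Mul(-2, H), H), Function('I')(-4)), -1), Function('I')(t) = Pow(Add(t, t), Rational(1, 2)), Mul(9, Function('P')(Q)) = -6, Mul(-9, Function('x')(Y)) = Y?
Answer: Add(Rational(-56, 3), Mul(Rational(-16, 9), I, Pow(2, Rational(1, 2)))) ≈ Add(-18.667, Mul(-2.5142, I))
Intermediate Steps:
Function('x')(Y) = Mul(Rational(-1, 9), Y)
Function('P')(Q) = Rational(-2, 3) (Function('P')(Q) = Mul(Rational(1, 9), -6) = Rational(-2, 3))
Function('I')(t) = Mul(Pow(2, Rational(1, 2)), Pow(t, Rational(1, 2))) (Function('I')(t) = Pow(Mul(2, t), Rational(1, 2)) = Mul(Pow(2, Rational(1, 2)), Pow(t, Rational(1, 2))))
Function('E')(H) = Add(-1, Mul(-4, I, Pow(2, Rational(1, 2)), Pow(H, 2))) (Function('E')(H) = Add(Mul(Mul(Mul(-2, H), H), Mul(Pow(2, Rational(1, 2)), Pow(-4, Rational(1, 2)))), -1) = Add(Mul(Mul(-2, Pow(H, 2)), Mul(Pow(2, Rational(1, 2)), Mul(2, I))), -1) = Add(Mul(Mul(-2, Pow(H, 2)), Mul(2, I, Pow(2, Rational(1, 2)))), -1) = Add(Mul(-4, I, Pow(2, Rational(1, 2)), Pow(H, 2)), -1) = Add(-1, Mul(-4, I, Pow(2, Rational(1, 2)), Pow(H, 2))))
Function('r')(a) = Mul(Rational(-1, 9), a) (Function('r')(a) = Mul(a, Mul(Rational(-1, 9), 1)) = Mul(a, Rational(-1, 9)) = Mul(Rational(-1, 9), a))
Add(Function('E')(Function('P')(-12)), Mul(-1, Function('r')(-159))) = Add(Add(-1, Mul(-4, I, Pow(2, Rational(1, 2)), Pow(Rational(-2, 3), 2))), Mul(-1, Mul(Rational(-1, 9), -159))) = Add(Add(-1, Mul(-4, I, Pow(2, Rational(1, 2)), Rational(4, 9))), Mul(-1, Rational(53, 3))) = Add(Add(-1, Mul(Rational(-16, 9), I, Pow(2, Rational(1, 2)))), Rational(-53, 3)) = Add(Rational(-56, 3), Mul(Rational(-16, 9), I, Pow(2, Rational(1, 2))))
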